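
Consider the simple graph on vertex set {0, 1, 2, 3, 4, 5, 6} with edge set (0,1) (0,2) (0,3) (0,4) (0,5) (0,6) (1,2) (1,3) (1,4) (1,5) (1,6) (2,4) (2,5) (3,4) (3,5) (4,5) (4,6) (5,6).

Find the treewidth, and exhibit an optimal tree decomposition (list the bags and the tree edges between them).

Each bag holds 5 vertices, so the decomposition has width 4, which upper-bounds the treewidth. On the other hand G contains the 5-clique {0, 1, 2, 4, 5}. A clique must lie in a single bag of any decomposition, so no decomposition can have width below 4. Hence tw(G) = 4 exactly.

Treewidth 4.
Bags: B1 = {0, 1, 3, 4, 5}  B2 = {0, 1, 4, 5, 6}  B3 = {0, 1, 2, 4, 5}
Tree: B1–B2, B1–B3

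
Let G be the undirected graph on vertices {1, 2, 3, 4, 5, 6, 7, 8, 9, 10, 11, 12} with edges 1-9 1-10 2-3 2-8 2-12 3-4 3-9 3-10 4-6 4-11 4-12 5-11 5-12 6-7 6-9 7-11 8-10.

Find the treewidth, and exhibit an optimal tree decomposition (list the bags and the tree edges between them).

Treewidth 3.
Bags: B1 = {1, 8, 9, 10}  B2 = {3, 8, 9, 10}  B3 = {2, 3, 8, 9}  B4 = {2, 3, 6, 9}  B5 = {2, 3, 4, 6}  B6 = {2, 4, 6, 12}  B7 = {4, 6, 7, 12}  B8 = {4, 7, 11, 12}  B9 = {5, 7, 11, 12}
Tree: B1–B2, B2–B3, B3–B4, B4–B5, B5–B6, B6–B7, B7–B8, B8–B9

Every bag has size at most 4, so the width is 4 − 1 = 3 and tw(G) ≤ 3. For the lower bound: the 4 vertex sets {1,8,10}, {9}, {3}, {2,4,6,12} are disjoint, each induces a connected subgraph, and every pair is joined by at least one edge of G. Contracting each set to a single vertex therefore yields K_{4} as a minor, and since treewidth is minor-monotone, tw(G) ≥ tw(K_{4}) = 3. The upper and lower bounds meet at 3, so that is the treewidth.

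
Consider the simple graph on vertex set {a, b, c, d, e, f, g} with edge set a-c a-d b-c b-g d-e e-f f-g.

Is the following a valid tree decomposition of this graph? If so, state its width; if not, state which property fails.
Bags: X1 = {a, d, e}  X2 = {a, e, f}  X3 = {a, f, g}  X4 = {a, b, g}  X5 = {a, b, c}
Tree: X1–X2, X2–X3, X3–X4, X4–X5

Every vertex of G appears in some bag (union = {a, b, c, d, e, f, g}); every edge is covered by a bag; and for each vertex v the set of bags containing v is connected in the bag tree. The decomposition is therefore valid. The largest bag has 3 vertices, so the width is 2.

Yes; width 2.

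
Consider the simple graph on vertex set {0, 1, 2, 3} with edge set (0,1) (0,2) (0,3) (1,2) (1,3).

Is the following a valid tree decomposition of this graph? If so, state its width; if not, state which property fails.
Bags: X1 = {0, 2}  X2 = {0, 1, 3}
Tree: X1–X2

No — edge (1,2) lies in no bag.

A tree decomposition must satisfy three properties: every vertex lies in some bag; for every edge, both endpoints lie together in some bag; and for every vertex, the bags containing it form a connected subtree. Here edge (1,2) lies in no bag, so the decomposition is invalid.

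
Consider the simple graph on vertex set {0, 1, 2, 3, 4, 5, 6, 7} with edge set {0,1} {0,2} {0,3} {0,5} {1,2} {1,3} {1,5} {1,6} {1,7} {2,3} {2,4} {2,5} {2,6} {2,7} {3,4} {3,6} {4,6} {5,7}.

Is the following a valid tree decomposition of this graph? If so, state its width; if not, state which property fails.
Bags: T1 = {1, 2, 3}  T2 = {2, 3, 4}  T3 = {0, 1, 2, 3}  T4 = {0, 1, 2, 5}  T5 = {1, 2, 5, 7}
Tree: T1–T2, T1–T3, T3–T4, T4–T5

A tree decomposition must satisfy three properties: every vertex lies in some bag; for every edge, both endpoints lie together in some bag; and for every vertex, the bags containing it form a connected subtree. Here vertex 6 appears in no bag, so the decomposition is invalid.

No — vertex 6 appears in no bag.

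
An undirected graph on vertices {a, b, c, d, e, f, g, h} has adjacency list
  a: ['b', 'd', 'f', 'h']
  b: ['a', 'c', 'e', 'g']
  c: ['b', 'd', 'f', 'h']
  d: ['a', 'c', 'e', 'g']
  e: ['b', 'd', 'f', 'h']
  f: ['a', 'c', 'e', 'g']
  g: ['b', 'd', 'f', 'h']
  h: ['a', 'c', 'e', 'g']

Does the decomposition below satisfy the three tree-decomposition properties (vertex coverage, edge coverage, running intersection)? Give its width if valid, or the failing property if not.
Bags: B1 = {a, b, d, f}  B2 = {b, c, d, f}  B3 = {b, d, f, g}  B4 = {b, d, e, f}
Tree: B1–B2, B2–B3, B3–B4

A tree decomposition must satisfy three properties: every vertex lies in some bag; for every edge, both endpoints lie together in some bag; and for every vertex, the bags containing it form a connected subtree. Here vertex h appears in no bag, so the decomposition is invalid.

No — vertex h appears in no bag.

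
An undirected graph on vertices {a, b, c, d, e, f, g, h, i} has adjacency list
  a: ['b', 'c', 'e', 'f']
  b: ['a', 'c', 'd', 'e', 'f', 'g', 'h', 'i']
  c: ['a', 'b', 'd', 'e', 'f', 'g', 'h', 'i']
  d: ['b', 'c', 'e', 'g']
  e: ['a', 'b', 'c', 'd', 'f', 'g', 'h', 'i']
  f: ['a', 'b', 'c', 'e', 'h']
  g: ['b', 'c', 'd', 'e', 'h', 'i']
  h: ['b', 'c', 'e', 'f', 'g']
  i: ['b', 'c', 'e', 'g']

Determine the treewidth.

4

A width-4 tree decomposition is:
Bags: B1 = {b, c, e, g, h}  B2 = {b, c, d, e, g}  B3 = {b, c, e, f, h}  B4 = {b, c, e, g, i}  B5 = {a, b, c, e, f}
Tree: B1–B2, B1–B3, B2–B4, B3–B5
Each bag holds 5 vertices, so the decomposition has width 4, which upper-bounds the treewidth. On the other hand G contains the 5-clique {b, c, d, e, g}. A clique must lie in a single bag of any decomposition, so no decomposition can have width below 4. Combining the bounds, tw(G) = 4.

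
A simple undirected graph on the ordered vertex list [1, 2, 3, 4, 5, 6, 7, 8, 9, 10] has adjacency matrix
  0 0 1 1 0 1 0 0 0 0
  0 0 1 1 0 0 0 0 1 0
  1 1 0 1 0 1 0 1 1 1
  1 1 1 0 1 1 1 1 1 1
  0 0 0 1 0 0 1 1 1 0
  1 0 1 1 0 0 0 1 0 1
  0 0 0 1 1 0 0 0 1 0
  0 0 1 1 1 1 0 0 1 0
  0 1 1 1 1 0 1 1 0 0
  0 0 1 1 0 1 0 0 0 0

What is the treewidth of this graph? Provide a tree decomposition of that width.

Each bag holds 4 vertices, so the decomposition has width 3, which upper-bounds the treewidth. Conversely, {3, 4, 8, 9} is a clique of size 4, and the vertices of any clique must share a bag in every tree decomposition; so some bag has ≥ 4 vertices and tw(G) ≥ 3. Combining the bounds, tw(G) = 3.

Treewidth 3.
One such decomposition:
Bags: B1 = {3, 4, 8, 9}  B2 = {4, 5, 8, 9}  B3 = {3, 4, 6, 8}  B4 = {4, 5, 7, 9}  B5 = {3, 4, 6, 10}  B6 = {1, 3, 4, 6}  B7 = {2, 3, 4, 9}
Tree: B1–B2, B1–B3, B2–B4, B3–B5, B3–B6, B1–B7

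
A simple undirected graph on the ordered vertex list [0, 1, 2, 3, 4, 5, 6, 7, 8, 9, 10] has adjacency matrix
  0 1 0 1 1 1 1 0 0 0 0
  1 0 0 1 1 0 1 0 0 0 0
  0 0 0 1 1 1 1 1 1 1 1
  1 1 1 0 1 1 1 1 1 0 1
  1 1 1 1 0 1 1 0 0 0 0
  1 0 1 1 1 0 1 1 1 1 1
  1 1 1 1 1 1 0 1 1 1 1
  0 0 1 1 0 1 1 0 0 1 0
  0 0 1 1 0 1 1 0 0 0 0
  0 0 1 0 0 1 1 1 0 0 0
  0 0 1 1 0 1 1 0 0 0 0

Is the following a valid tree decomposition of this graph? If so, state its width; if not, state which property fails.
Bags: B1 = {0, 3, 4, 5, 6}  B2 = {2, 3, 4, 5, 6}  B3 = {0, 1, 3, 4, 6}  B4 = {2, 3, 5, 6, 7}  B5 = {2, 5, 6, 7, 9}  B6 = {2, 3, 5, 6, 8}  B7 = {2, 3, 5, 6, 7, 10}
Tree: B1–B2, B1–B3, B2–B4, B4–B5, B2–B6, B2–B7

No — bags containing vertex 7 are not connected in the tree.

A tree decomposition must satisfy three properties: every vertex lies in some bag; for every edge, both endpoints lie together in some bag; and for every vertex, the bags containing it form a connected subtree. Here bags containing vertex 7 are not connected in the tree, so the decomposition is invalid.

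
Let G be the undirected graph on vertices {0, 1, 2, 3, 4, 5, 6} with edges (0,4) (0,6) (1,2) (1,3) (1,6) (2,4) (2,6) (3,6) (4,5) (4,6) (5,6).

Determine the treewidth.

A width-2 tree decomposition is:
Bags: B1 = {4, 5, 6}  B2 = {2, 4, 6}  B3 = {1, 2, 6}  B4 = {0, 4, 6}  B5 = {1, 3, 6}
Tree: B1–B2, B2–B3, B2–B4, B3–B5
Every bag has size at most 3, so the width is 3 − 1 = 2 and tw(G) ≤ 2. On the other hand G contains the 3-clique {1, 2, 6}. A clique must lie in a single bag of any decomposition, so no decomposition can have width below 2. Hence tw(G) = 2 exactly.

2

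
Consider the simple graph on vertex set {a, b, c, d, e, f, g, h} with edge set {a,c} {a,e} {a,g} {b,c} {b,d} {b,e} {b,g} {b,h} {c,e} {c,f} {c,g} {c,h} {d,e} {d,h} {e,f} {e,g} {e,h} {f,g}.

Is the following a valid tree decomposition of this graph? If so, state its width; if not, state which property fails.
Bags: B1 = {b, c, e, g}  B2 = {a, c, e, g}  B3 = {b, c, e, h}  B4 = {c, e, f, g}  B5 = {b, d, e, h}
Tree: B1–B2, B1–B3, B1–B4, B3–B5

Every vertex of G appears in some bag (union = {a, b, c, d, e, f, g, h}); every edge is covered by a bag; and for each vertex v the set of bags containing v is connected in the bag tree. The decomposition is therefore valid. The largest bag has 4 vertices, so the width is 3.

Yes; width 3.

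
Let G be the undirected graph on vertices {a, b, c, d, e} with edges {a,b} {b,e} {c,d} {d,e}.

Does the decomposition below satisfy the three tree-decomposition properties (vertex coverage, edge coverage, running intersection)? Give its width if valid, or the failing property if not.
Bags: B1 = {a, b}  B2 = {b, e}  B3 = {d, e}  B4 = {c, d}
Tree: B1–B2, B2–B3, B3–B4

Yes; width 1.

Every vertex of G appears in some bag (union = {a, b, c, d, e}); every edge is covered by a bag; and for each vertex v the set of bags containing v is connected in the bag tree. The decomposition is therefore valid. The largest bag has 2 vertices, so the width is 1.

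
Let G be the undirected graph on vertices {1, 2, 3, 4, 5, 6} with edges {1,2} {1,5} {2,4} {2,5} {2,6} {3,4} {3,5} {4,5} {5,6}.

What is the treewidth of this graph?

2

A width-2 tree decomposition is:
Bags: B1 = {2, 4, 5}  B2 = {2, 5, 6}  B3 = {3, 4, 5}  B4 = {1, 2, 5}
Tree: B1–B2, B1–B3, B2–B4
Each bag holds 3 vertices, so the decomposition has width 2, which upper-bounds the treewidth. For the lower bound, the 3 vertices {1, 2, 5} are pairwise adjacent, and any tree decomposition puts a clique entirely inside one bag — forcing width ≥ 2. Therefore the treewidth is 2.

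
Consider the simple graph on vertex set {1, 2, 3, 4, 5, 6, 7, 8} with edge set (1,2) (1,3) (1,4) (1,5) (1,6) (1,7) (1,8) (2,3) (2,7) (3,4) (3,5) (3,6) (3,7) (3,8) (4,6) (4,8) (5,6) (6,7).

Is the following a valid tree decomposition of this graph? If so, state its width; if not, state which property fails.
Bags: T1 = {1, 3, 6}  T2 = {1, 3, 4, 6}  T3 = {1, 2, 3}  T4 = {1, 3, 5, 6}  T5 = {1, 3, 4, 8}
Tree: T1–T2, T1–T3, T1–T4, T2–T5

No — vertex 7 appears in no bag.

A tree decomposition must satisfy three properties: every vertex lies in some bag; for every edge, both endpoints lie together in some bag; and for every vertex, the bags containing it form a connected subtree. Here vertex 7 appears in no bag, so the decomposition is invalid.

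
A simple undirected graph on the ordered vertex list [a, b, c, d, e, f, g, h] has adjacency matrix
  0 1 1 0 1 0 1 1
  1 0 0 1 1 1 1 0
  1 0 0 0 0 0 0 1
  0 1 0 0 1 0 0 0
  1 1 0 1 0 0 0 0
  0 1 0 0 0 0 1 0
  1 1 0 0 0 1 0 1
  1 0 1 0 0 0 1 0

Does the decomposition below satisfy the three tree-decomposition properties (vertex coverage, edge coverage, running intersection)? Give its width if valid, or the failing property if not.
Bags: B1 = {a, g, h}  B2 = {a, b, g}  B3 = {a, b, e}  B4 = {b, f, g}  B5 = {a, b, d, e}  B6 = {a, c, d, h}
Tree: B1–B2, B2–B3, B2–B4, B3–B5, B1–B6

No — bags containing vertex d are not connected in the tree.

A tree decomposition must satisfy three properties: every vertex lies in some bag; for every edge, both endpoints lie together in some bag; and for every vertex, the bags containing it form a connected subtree. Here bags containing vertex d are not connected in the tree, so the decomposition is invalid.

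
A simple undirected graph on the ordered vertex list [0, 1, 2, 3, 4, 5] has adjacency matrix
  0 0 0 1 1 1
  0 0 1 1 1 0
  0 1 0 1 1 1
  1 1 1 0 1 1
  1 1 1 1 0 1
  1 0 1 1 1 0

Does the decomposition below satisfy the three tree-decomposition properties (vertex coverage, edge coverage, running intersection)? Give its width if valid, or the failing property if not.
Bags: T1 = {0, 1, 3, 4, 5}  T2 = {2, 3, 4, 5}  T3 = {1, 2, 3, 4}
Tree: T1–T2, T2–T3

No — bags containing vertex 1 are not connected in the tree.

A tree decomposition must satisfy three properties: every vertex lies in some bag; for every edge, both endpoints lie together in some bag; and for every vertex, the bags containing it form a connected subtree. Here bags containing vertex 1 are not connected in the tree, so the decomposition is invalid.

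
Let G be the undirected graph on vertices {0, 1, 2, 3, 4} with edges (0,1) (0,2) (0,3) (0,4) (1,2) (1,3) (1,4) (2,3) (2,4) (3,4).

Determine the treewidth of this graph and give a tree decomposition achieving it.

Treewidth 4.
Bags: B1 = {0, 1, 2, 3, 4}
Tree: (single bag)

A single bag containing all 5 vertices is trivially a valid decomposition of width 4. For the lower bound, the 5 vertices {0, 1, 2, 3, 4} are pairwise adjacent, and any tree decomposition puts a clique entirely inside one bag — forcing width ≥ 4. Therefore the treewidth is 4.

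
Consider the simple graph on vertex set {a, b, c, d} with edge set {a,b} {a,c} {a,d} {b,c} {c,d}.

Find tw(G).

A width-2 tree decomposition is:
Bags: B1 = {a, c, d}  B2 = {a, b, c}
Tree: B1–B2
Each bag holds 3 vertices, so the decomposition has width 2, which upper-bounds the treewidth. On the other hand G contains the 3-clique {a, c, d}. A clique must lie in a single bag of any decomposition, so no decomposition can have width below 2. Therefore the treewidth is 2.

2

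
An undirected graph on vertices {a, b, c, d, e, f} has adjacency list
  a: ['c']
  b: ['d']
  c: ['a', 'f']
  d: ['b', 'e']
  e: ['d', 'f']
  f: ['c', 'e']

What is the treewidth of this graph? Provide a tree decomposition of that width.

Each bag holds 2 vertices, so the decomposition has width 1, which upper-bounds the treewidth. Any graph with an edge has treewidth ≥ 1, and G has the edge b–d. The upper and lower bounds meet at 1, so that is the treewidth.

Treewidth 1.
One optimal decomposition is:
Bags: B1 = {b, d}  B2 = {d, e}  B3 = {e, f}  B4 = {c, f}  B5 = {a, c}
Tree: B1–B2, B2–B3, B3–B4, B4–B5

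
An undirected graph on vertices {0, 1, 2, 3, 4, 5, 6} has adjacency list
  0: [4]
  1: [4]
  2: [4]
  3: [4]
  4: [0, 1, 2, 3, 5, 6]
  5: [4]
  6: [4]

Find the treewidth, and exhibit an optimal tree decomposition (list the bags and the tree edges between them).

Every bag has size at most 2, so the width is 2 − 1 = 1 and tw(G) ≤ 1. Any graph with an edge has treewidth ≥ 1, and G has the edge 5–4. Combining the bounds, tw(G) = 1.

Treewidth 1.
One such decomposition:
Bags: B1 = {4, 5}  B2 = {2, 4}  B3 = {4, 6}  B4 = {1, 4}  B5 = {0, 4}  B6 = {3, 4}
Tree: B1–B2, B1–B3, B3–B4, B2–B5, B3–B6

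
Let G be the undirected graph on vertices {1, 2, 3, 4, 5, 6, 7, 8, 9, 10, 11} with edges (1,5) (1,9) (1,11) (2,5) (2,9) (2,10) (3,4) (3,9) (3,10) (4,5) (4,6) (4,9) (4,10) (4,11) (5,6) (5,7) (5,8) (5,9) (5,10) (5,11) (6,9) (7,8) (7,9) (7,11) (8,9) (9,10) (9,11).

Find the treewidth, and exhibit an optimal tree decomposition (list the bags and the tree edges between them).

Treewidth 3.
Bags: B1 = {4, 5, 9, 10}  B2 = {4, 5, 9, 11}  B3 = {1, 5, 9, 11}  B4 = {5, 7, 9, 11}  B5 = {3, 4, 9, 10}  B6 = {2, 5, 9, 10}  B7 = {4, 5, 6, 9}  B8 = {5, 7, 8, 9}
Tree: B1–B2, B2–B3, B2–B4, B1–B5, B1–B6, B2–B7, B4–B8

Each bag holds 4 vertices, so the decomposition has width 3, which upper-bounds the treewidth. Conversely, {3, 4, 9, 10} is a clique of size 4, and the vertices of any clique must share a bag in every tree decomposition; so some bag has ≥ 4 vertices and tw(G) ≥ 3. The upper and lower bounds meet at 3, so that is the treewidth.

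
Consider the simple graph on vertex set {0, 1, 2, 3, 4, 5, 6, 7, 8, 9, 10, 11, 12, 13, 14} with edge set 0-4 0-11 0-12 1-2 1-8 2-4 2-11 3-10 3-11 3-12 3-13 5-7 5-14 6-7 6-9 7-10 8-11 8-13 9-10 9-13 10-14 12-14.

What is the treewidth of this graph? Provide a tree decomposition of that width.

Treewidth 3.
One optimal decomposition is:
Bags: B1 = {5, 6, 7, 9}  B2 = {5, 7, 9, 10}  B3 = {5, 9, 10, 14}  B4 = {9, 10, 13, 14}  B5 = {3, 10, 13, 14}  B6 = {3, 12, 13, 14}  B7 = {3, 8, 12, 13}  B8 = {3, 8, 11, 12}  B9 = {0, 8, 11, 12}  B10 = {0, 1, 8, 11}  B11 = {0, 1, 2, 11}  B12 = {0, 1, 2, 4}
Tree: B1–B2, B2–B3, B3–B4, B4–B5, B5–B6, B6–B7, B7–B8, B8–B9, B9–B10, B10–B11, B11–B12

Each bag holds 4 vertices, so the decomposition has width 3, which upper-bounds the treewidth. For the lower bound: the 4 vertex sets {5,6,7}, {9}, {10}, {3,12,13,14} are disjoint, each induces a connected subgraph, and every pair is joined by at least one edge of G. Contracting each set to a single vertex therefore yields K_{4} as a minor, and since treewidth is minor-monotone, tw(G) ≥ tw(K_{4}) = 3. Hence tw(G) = 3 exactly.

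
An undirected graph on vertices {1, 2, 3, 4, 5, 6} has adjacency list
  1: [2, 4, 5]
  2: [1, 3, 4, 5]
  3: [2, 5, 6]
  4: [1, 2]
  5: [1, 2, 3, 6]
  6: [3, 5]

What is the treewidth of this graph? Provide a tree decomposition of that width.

Every bag has size at most 3, so the width is 3 − 1 = 2 and tw(G) ≤ 2. For the lower bound, the 3 vertices {1, 2, 4} are pairwise adjacent, and any tree decomposition puts a clique entirely inside one bag — forcing width ≥ 2. Hence tw(G) = 2 exactly.

Treewidth 2.
One optimal decomposition is:
Bags: B1 = {2, 3, 5}  B2 = {1, 2, 5}  B3 = {3, 5, 6}  B4 = {1, 2, 4}
Tree: B1–B2, B1–B3, B2–B4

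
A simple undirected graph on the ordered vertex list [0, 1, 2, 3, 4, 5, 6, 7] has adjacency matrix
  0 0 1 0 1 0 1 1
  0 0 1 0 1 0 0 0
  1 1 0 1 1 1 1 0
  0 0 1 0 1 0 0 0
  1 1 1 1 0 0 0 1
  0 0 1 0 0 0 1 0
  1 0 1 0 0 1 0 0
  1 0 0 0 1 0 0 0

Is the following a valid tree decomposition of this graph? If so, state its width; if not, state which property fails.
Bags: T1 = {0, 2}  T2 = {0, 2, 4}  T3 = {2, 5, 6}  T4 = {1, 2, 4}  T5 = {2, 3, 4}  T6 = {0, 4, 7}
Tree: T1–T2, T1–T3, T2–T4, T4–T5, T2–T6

A tree decomposition must satisfy three properties: every vertex lies in some bag; for every edge, both endpoints lie together in some bag; and for every vertex, the bags containing it form a connected subtree. Here edge (6,0) lies in no bag, so the decomposition is invalid.

No — edge (6,0) lies in no bag.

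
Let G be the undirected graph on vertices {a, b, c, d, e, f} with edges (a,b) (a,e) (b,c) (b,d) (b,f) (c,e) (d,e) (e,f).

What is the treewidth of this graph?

A width-2 tree decomposition is:
Bags: B1 = {a, b, e}  B2 = {b, e, f}  B3 = {b, d, e}  B4 = {b, c, e}
Tree: B1–B2, B2–B3, B3–B4
Each bag holds 3 vertices, so the decomposition has width 2, which upper-bounds the treewidth. Since a–e–f–b–a is a cycle in G, G is not acyclic. Forests are exactly the graphs of treewidth ≤ 1, so tw(G) ≥ 2. Combining the bounds, tw(G) = 2.

2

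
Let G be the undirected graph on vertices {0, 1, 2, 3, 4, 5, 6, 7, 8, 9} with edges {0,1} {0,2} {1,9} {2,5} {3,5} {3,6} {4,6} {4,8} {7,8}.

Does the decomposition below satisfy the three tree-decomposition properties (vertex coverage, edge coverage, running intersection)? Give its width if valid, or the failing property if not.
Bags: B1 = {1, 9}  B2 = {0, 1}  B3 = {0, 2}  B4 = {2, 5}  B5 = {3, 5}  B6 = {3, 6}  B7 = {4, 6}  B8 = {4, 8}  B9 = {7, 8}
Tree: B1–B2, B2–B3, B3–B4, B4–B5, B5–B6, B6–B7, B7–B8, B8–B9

Yes; width 1.

Every vertex of G appears in some bag (union = {0, 1, 2, 3, 4, 5, 6, 7, 8, 9}); every edge is covered by a bag; and for each vertex v the set of bags containing v is connected in the bag tree. The decomposition is therefore valid. The largest bag has 2 vertices, so the width is 1.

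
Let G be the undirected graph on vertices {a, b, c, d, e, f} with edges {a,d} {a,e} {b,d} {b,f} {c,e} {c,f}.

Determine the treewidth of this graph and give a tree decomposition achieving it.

Each bag holds 3 vertices, so the decomposition has width 2, which upper-bounds the treewidth. For the lower bound, G contains the cycle c–e–a–d–b–f–c, so G is not a forest; only forests have treewidth ≤ 1, hence tw(G) ≥ 2. Hence tw(G) = 2 exactly.

Treewidth 2.
One optimal decomposition is:
Bags: B1 = {a, c, e}  B2 = {a, c, d}  B3 = {b, c, d}  B4 = {b, c, f}
Tree: B1–B2, B2–B3, B3–B4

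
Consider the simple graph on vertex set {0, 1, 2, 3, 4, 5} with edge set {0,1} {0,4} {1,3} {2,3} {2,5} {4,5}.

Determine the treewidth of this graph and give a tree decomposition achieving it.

The largest bag has 3 vertices, giving width 2; this decomposition certifies tw(G) ≤ 2. For the lower bound, G contains the cycle 3–1–0–4–5–2–3, so G is not a forest; only forests have treewidth ≤ 1, hence tw(G) ≥ 2. Hence tw(G) = 2 exactly.

Treewidth 2.
One optimal decomposition is:
Bags: B1 = {0, 1, 3}  B2 = {0, 3, 4}  B3 = {3, 4, 5}  B4 = {2, 3, 5}
Tree: B1–B2, B2–B3, B3–B4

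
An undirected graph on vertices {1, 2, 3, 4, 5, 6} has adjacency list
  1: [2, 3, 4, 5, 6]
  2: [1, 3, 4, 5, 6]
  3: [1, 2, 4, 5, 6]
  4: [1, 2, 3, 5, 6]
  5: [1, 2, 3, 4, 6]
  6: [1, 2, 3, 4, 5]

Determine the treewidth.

A width-5 tree decomposition is:
Bags: B1 = {1, 2, 3, 4, 5, 6}
Tree: (single bag)
With just one bag of size 6, the width is 6 − 1 = 5, so tw(G) ≤ 5. Conversely, {1, 2, 3, 4, 5, 6} is a clique of size 6, and the vertices of any clique must share a bag in every tree decomposition; so some bag has ≥ 6 vertices and tw(G) ≥ 5. Hence tw(G) = 5 exactly.

5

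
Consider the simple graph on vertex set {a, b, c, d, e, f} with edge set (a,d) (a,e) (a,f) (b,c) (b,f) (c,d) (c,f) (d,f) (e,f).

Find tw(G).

2

A width-2 tree decomposition is:
Bags: B1 = {b, c, f}  B2 = {c, d, f}  B3 = {a, d, f}  B4 = {a, e, f}
Tree: B1–B2, B2–B3, B3–B4
The largest bag has 3 vertices, giving width 2; this decomposition certifies tw(G) ≤ 2. Conversely, {c, d, f} is a clique of size 3, and the vertices of any clique must share a bag in every tree decomposition; so some bag has ≥ 3 vertices and tw(G) ≥ 2. Therefore the treewidth is 2.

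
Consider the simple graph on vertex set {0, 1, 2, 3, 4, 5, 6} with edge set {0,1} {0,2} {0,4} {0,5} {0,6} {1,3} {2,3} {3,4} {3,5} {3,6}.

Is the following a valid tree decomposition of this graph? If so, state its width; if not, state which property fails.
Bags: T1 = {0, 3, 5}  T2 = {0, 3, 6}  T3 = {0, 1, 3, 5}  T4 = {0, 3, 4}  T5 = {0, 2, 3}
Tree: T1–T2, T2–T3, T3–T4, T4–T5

No — bags containing vertex 5 are not connected in the tree.

A tree decomposition must satisfy three properties: every vertex lies in some bag; for every edge, both endpoints lie together in some bag; and for every vertex, the bags containing it form a connected subtree. Here bags containing vertex 5 are not connected in the tree, so the decomposition is invalid.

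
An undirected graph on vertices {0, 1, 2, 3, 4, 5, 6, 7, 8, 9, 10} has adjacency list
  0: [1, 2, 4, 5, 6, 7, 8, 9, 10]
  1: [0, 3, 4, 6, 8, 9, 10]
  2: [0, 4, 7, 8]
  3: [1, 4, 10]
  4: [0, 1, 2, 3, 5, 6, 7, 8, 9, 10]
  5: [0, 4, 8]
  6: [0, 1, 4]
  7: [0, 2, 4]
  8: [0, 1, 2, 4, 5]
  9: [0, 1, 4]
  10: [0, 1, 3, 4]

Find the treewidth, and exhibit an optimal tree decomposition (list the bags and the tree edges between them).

Treewidth 3.
Bags: B1 = {0, 1, 4, 10}  B2 = {0, 1, 4, 8}  B3 = {1, 3, 4, 10}  B4 = {0, 4, 5, 8}  B5 = {0, 2, 4, 8}  B6 = {0, 2, 4, 7}  B7 = {0, 1, 4, 9}  B8 = {0, 1, 4, 6}
Tree: B1–B2, B1–B3, B2–B4, B4–B5, B5–B6, B2–B7, B1–B8

Each bag holds 4 vertices, so the decomposition has width 3, which upper-bounds the treewidth. For the lower bound, the 4 vertices {0, 1, 4, 8} are pairwise adjacent, and any tree decomposition puts a clique entirely inside one bag — forcing width ≥ 3. The upper and lower bounds meet at 3, so that is the treewidth.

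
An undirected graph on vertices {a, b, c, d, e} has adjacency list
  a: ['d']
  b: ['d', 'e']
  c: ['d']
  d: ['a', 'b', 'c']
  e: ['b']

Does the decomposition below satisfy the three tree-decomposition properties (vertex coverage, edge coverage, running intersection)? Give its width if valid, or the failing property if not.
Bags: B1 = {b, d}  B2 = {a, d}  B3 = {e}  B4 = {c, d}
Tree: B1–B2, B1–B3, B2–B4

A tree decomposition must satisfy three properties: every vertex lies in some bag; for every edge, both endpoints lie together in some bag; and for every vertex, the bags containing it form a connected subtree. Here edge (b,e) lies in no bag, so the decomposition is invalid.

No — edge (b,e) lies in no bag.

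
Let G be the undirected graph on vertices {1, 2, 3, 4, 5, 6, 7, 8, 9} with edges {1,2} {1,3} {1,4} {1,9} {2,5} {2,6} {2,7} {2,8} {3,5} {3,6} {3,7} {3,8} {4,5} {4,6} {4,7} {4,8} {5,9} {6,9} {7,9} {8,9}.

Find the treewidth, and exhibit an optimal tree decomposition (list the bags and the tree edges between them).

Every bag has size at most 5, so the width is 5 − 1 = 4 and tw(G) ≤ 4. For the lower bound: the 5 vertex sets {3,7}, {2,6}, {1,4}, {9}, {5} are disjoint, each induces a connected subgraph, and every pair is joined by at least one edge of G. Contracting each set to a single vertex therefore yields K_{5} as a minor, and since treewidth is minor-monotone, tw(G) ≥ tw(K_{5}) = 4. Combining the bounds, tw(G) = 4.

Treewidth 4.
One such decomposition:
Bags: B1 = {2, 3, 4, 7, 9}  B2 = {2, 3, 4, 6, 9}  B3 = {1, 2, 3, 4, 9}  B4 = {2, 3, 4, 5, 9}  B5 = {2, 3, 4, 8, 9}
Tree: B1–B2, B2–B3, B3–B4, B4–B5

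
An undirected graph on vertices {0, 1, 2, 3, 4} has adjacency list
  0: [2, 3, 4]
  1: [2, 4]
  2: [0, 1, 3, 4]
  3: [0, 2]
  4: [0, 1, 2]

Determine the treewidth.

A width-2 tree decomposition is:
Bags: B1 = {0, 2, 3}  B2 = {0, 2, 4}  B3 = {1, 2, 4}
Tree: B1–B2, B2–B3
Every bag has size at most 3, so the width is 3 − 1 = 2 and tw(G) ≤ 2. On the other hand G contains the 3-clique {0, 2, 3}. A clique must lie in a single bag of any decomposition, so no decomposition can have width below 2. Therefore the treewidth is 2.

2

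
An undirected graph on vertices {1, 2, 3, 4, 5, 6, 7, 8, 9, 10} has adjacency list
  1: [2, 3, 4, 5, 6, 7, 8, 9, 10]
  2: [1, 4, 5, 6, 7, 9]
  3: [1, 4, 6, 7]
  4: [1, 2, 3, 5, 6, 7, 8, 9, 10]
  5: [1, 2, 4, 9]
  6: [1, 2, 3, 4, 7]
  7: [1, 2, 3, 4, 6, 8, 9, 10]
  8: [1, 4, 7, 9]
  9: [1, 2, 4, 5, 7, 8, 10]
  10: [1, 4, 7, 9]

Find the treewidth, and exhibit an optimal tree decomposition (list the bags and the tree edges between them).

Treewidth 4.
One optimal decomposition is:
Bags: B1 = {1, 4, 7, 8, 9}  B2 = {1, 2, 4, 7, 9}  B3 = {1, 2, 4, 6, 7}  B4 = {1, 2, 4, 5, 9}  B5 = {1, 4, 7, 9, 10}  B6 = {1, 3, 4, 6, 7}
Tree: B1–B2, B2–B3, B2–B4, B1–B5, B3–B6

Each bag holds 5 vertices, so the decomposition has width 4, which upper-bounds the treewidth. For the lower bound, the 5 vertices {1, 2, 4, 5, 9} are pairwise adjacent, and any tree decomposition puts a clique entirely inside one bag — forcing width ≥ 4. The upper and lower bounds meet at 4, so that is the treewidth.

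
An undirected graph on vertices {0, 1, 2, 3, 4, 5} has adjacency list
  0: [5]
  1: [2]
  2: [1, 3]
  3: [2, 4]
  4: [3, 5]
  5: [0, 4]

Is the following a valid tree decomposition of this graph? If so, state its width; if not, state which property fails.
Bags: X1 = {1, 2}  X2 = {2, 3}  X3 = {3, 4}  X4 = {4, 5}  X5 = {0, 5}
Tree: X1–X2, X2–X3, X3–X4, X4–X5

Vertex coverage: the bags together contain {0, 1, 2, 3, 4, 5}, the full vertex set. Edge coverage: each edge of G has both endpoints in at least one bag. Running intersection: for every vertex, the bags containing it form a connected subtree. All three properties hold, so this is a valid tree decomposition of width max|bag| − 1 = 1, and hence tw(G) ≤ 1.

Yes; width 1.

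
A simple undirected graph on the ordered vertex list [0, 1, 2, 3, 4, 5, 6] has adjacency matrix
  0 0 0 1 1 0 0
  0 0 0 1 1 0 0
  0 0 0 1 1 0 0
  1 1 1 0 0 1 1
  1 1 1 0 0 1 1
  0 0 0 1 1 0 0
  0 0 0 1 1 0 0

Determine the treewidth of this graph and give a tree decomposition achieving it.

Treewidth 2.
One optimal decomposition is:
Bags: B1 = {1, 3, 4}  B2 = {3, 4, 6}  B3 = {3, 4, 5}  B4 = {0, 3, 4}  B5 = {2, 3, 4}
Tree: B1–B2, B2–B3, B3–B4, B4–B5

The largest bag has 3 vertices, giving width 2; this decomposition certifies tw(G) ≤ 2. The edges 4–1–3–6–4 form a cycle, so G is not a tree and its treewidth is at least 2. Therefore the treewidth is 2.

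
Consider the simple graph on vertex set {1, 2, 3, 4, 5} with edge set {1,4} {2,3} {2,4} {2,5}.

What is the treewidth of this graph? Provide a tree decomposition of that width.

Each bag holds 2 vertices, so the decomposition has width 1, which upper-bounds the treewidth. Since G has at least one edge (e.g. 2–5), it is not an edgeless graph, so tw(G) ≥ 1. Combining the bounds, tw(G) = 1.

Treewidth 1.
One such decomposition:
Bags: B1 = {2, 5}  B2 = {2, 3}  B3 = {2, 4}  B4 = {1, 4}
Tree: B1–B2, B2–B3, B3–B4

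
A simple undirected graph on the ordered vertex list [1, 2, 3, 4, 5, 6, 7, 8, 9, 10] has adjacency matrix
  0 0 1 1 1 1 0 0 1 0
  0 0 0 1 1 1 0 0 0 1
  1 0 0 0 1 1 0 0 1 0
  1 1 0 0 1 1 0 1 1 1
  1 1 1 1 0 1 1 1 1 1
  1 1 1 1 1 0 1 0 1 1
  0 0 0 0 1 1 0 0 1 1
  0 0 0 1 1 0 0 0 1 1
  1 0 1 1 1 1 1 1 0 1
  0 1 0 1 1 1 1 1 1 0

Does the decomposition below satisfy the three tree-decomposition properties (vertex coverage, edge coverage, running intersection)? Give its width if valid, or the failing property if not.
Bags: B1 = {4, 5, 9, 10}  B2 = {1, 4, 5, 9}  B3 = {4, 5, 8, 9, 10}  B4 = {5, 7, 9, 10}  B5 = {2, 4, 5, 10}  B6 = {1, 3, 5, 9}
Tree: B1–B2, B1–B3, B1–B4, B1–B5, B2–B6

A tree decomposition must satisfy three properties: every vertex lies in some bag; for every edge, both endpoints lie together in some bag; and for every vertex, the bags containing it form a connected subtree. Here vertex 6 appears in no bag, so the decomposition is invalid.

No — vertex 6 appears in no bag.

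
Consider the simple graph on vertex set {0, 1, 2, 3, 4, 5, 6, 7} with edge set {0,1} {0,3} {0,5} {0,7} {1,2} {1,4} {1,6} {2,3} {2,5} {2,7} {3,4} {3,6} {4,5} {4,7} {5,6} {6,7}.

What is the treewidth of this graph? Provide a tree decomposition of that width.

Treewidth 4.
One optimal decomposition is:
Bags: B1 = {0, 1, 3, 5, 7}  B2 = {1, 3, 5, 6, 7}  B3 = {1, 3, 4, 5, 7}  B4 = {1, 2, 3, 5, 7}
Tree: B1–B2, B2–B3, B3–B4

The largest bag has 5 vertices, giving width 4; this decomposition certifies tw(G) ≤ 4. For the lower bound: the 5 vertex sets {0,1}, {5,6}, {4,7}, {3}, {2} are disjoint, each induces a connected subgraph, and every pair is joined by at least one edge of G. Contracting each set to a single vertex therefore yields K_{5} as a minor, and since treewidth is minor-monotone, tw(G) ≥ tw(K_{5}) = 4. Therefore the treewidth is 4.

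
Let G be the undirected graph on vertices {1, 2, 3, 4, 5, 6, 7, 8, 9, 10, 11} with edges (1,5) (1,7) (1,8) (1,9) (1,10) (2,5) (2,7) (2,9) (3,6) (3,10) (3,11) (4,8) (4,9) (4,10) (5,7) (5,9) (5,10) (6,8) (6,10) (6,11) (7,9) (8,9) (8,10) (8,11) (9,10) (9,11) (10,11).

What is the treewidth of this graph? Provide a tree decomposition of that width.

Every bag has size at most 4, so the width is 4 − 1 = 3 and tw(G) ≤ 3. On the other hand G contains the 4-clique {2, 5, 7, 9}. A clique must lie in a single bag of any decomposition, so no decomposition can have width below 3. Combining the bounds, tw(G) = 3.

Treewidth 3.
One optimal decomposition is:
Bags: B1 = {1, 8, 9, 10}  B2 = {8, 9, 10, 11}  B3 = {6, 8, 10, 11}  B4 = {4, 8, 9, 10}  B5 = {3, 6, 10, 11}  B6 = {1, 5, 9, 10}  B7 = {1, 5, 7, 9}  B8 = {2, 5, 7, 9}
Tree: B1–B2, B2–B3, B2–B4, B3–B5, B1–B6, B6–B7, B7–B8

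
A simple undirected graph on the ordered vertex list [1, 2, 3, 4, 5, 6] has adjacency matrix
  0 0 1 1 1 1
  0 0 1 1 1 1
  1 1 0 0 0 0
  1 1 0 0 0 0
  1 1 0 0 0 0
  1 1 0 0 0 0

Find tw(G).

A width-2 tree decomposition is:
Bags: B1 = {1, 2, 6}  B2 = {1, 2, 4}  B3 = {1, 2, 3}  B4 = {1, 2, 5}
Tree: B1–B2, B2–B3, B3–B4
The largest bag has 3 vertices, giving width 2; this decomposition certifies tw(G) ≤ 2. Since 1–6–2–4–1 is a cycle in G, G is not acyclic. Forests are exactly the graphs of treewidth ≤ 1, so tw(G) ≥ 2. The upper and lower bounds meet at 2, so that is the treewidth.

2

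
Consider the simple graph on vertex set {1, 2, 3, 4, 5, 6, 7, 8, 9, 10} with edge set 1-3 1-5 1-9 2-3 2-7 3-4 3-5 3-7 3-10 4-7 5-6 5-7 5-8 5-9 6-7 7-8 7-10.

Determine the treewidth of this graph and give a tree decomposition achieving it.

Treewidth 2.
One such decomposition:
Bags: B1 = {1, 3, 5}  B2 = {3, 5, 7}  B3 = {5, 6, 7}  B4 = {3, 7, 10}  B5 = {1, 5, 9}  B6 = {2, 3, 7}  B7 = {3, 4, 7}  B8 = {5, 7, 8}
Tree: B1–B2, B2–B3, B2–B4, B1–B5, B4–B6, B6–B7, B2–B8

Every bag has size at most 3, so the width is 3 − 1 = 2 and tw(G) ≤ 2. On the other hand G contains the 3-clique {1, 5, 9}. A clique must lie in a single bag of any decomposition, so no decomposition can have width below 2. Combining the bounds, tw(G) = 2.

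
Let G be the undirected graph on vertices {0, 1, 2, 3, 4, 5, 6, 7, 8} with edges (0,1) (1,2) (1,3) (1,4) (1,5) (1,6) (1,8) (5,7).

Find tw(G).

1

A width-1 tree decomposition is:
Bags: B1 = {0, 1}  B2 = {1, 5}  B3 = {1, 2}  B4 = {1, 3}  B5 = {1, 6}  B6 = {5, 7}  B7 = {1, 8}  B8 = {1, 4}
Tree: B1–B2, B1–B3, B3–B4, B1–B5, B2–B6, B1–B7, B1–B8
The largest bag has 2 vertices, giving width 1; this decomposition certifies tw(G) ≤ 1. Since G has at least one edge (e.g. 0–1), it is not an edgeless graph, so tw(G) ≥ 1. Hence tw(G) = 1 exactly.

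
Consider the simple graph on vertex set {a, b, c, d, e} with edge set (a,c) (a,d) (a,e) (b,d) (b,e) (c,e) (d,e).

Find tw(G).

2

A width-2 tree decomposition is:
Bags: B1 = {b, d, e}  B2 = {a, d, e}  B3 = {a, c, e}
Tree: B1–B2, B2–B3
The largest bag has 3 vertices, giving width 2; this decomposition certifies tw(G) ≤ 2. On the other hand G contains the 3-clique {a, d, e}. A clique must lie in a single bag of any decomposition, so no decomposition can have width below 2. Therefore the treewidth is 2.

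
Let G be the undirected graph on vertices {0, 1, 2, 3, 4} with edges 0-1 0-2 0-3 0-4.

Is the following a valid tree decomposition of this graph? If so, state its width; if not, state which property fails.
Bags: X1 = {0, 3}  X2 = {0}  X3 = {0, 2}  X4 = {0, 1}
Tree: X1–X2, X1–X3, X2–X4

No — vertex 4 appears in no bag.

A tree decomposition must satisfy three properties: every vertex lies in some bag; for every edge, both endpoints lie together in some bag; and for every vertex, the bags containing it form a connected subtree. Here vertex 4 appears in no bag, so the decomposition is invalid.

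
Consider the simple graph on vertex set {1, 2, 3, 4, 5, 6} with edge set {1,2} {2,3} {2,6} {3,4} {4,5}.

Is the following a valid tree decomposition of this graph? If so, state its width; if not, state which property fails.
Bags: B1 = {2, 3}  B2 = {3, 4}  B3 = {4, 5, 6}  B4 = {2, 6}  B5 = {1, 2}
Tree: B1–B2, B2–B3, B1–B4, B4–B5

No — bags containing vertex 6 are not connected in the tree.

A tree decomposition must satisfy three properties: every vertex lies in some bag; for every edge, both endpoints lie together in some bag; and for every vertex, the bags containing it form a connected subtree. Here bags containing vertex 6 are not connected in the tree, so the decomposition is invalid.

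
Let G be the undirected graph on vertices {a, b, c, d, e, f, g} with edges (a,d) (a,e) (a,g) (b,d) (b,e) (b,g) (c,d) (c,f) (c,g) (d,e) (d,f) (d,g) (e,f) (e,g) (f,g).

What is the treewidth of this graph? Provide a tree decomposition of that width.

Treewidth 3.
One optimal decomposition is:
Bags: B1 = {d, e, f, g}  B2 = {a, d, e, g}  B3 = {c, d, f, g}  B4 = {b, d, e, g}
Tree: B1–B2, B1–B3, B1–B4

Every bag has size at most 4, so the width is 4 − 1 = 3 and tw(G) ≤ 3. On the other hand G contains the 4-clique {d, e, f, g}. A clique must lie in a single bag of any decomposition, so no decomposition can have width below 3. Combining the bounds, tw(G) = 3.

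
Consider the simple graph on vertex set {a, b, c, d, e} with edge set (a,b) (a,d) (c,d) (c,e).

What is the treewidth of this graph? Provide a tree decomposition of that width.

Treewidth 1.
One such decomposition:
Bags: B1 = {a, b}  B2 = {a, d}  B3 = {c, d}  B4 = {c, e}
Tree: B1–B2, B2–B3, B3–B4

The largest bag has 2 vertices, giving width 1; this decomposition certifies tw(G) ≤ 1. Since G has at least one edge (e.g. b–a), it is not an edgeless graph, so tw(G) ≥ 1. Therefore the treewidth is 1.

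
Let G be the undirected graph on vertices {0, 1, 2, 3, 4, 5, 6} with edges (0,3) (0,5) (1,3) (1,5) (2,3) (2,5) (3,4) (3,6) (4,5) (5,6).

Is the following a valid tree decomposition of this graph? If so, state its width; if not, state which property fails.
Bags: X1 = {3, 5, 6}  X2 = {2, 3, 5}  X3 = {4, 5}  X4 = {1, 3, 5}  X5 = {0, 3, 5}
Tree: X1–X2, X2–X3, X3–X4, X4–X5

A tree decomposition must satisfy three properties: every vertex lies in some bag; for every edge, both endpoints lie together in some bag; and for every vertex, the bags containing it form a connected subtree. Here edge (3,4) lies in no bag, so the decomposition is invalid.

No — edge (3,4) lies in no bag.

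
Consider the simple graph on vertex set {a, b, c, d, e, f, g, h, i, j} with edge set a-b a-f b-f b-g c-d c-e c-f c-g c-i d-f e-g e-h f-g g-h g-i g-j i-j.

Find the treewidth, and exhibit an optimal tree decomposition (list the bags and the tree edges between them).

The largest bag has 3 vertices, giving width 2; this decomposition certifies tw(G) ≤ 2. For the lower bound, the 3 vertices {c, d, f} are pairwise adjacent, and any tree decomposition puts a clique entirely inside one bag — forcing width ≥ 2. The upper and lower bounds meet at 2, so that is the treewidth.

Treewidth 2.
One such decomposition:
Bags: B1 = {c, e, g}  B2 = {e, g, h}  B3 = {c, f, g}  B4 = {b, f, g}  B5 = {c, g, i}  B6 = {g, i, j}  B7 = {c, d, f}  B8 = {a, b, f}
Tree: B1–B2, B1–B3, B3–B4, B1–B5, B5–B6, B3–B7, B4–B8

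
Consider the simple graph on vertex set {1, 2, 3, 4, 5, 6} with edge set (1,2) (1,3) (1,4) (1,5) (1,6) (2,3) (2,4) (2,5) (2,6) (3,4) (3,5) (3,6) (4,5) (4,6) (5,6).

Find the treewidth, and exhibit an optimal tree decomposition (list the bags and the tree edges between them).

Treewidth 5.
One such decomposition:
Bags: B1 = {1, 2, 3, 4, 5, 6}
Tree: (single bag)

With just one bag of size 6, the width is 6 − 1 = 5, so tw(G) ≤ 5. Conversely, {1, 2, 3, 4, 5, 6} is a clique of size 6, and the vertices of any clique must share a bag in every tree decomposition; so some bag has ≥ 6 vertices and tw(G) ≥ 5. Combining the bounds, tw(G) = 5.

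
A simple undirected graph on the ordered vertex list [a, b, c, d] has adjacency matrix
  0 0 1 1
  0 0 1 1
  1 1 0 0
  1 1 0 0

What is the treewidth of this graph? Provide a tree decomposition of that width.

Each bag holds 3 vertices, so the decomposition has width 2, which upper-bounds the treewidth. Since d–b–c–a–d is a cycle in G, G is not acyclic. Forests are exactly the graphs of treewidth ≤ 1, so tw(G) ≥ 2. Therefore the treewidth is 2.

Treewidth 2.
One such decomposition:
Bags: B1 = {b, c, d}  B2 = {a, c, d}
Tree: B1–B2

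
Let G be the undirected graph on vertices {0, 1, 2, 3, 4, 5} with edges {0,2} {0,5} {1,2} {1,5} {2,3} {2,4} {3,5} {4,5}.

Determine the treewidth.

2

A width-2 tree decomposition is:
Bags: B1 = {2, 4, 5}  B2 = {1, 2, 5}  B3 = {2, 3, 5}  B4 = {0, 2, 5}
Tree: B1–B2, B2–B3, B3–B4
The largest bag has 3 vertices, giving width 2; this decomposition certifies tw(G) ≤ 2. For the lower bound, G contains the cycle 5–4–2–1–5, so G is not a forest; only forests have treewidth ≤ 1, hence tw(G) ≥ 2. Hence tw(G) = 2 exactly.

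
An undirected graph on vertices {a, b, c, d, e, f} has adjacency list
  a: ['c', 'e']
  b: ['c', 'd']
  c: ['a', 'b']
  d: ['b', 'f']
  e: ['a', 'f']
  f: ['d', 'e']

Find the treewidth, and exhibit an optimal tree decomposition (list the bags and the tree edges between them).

Every bag has size at most 3, so the width is 3 − 1 = 2 and tw(G) ≤ 2. Since c–b–d–f–e–a–c is a cycle in G, G is not acyclic. Forests are exactly the graphs of treewidth ≤ 1, so tw(G) ≥ 2. Hence tw(G) = 2 exactly.

Treewidth 2.
One such decomposition:
Bags: B1 = {b, c, d}  B2 = {c, d, f}  B3 = {c, e, f}  B4 = {a, c, e}
Tree: B1–B2, B2–B3, B3–B4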